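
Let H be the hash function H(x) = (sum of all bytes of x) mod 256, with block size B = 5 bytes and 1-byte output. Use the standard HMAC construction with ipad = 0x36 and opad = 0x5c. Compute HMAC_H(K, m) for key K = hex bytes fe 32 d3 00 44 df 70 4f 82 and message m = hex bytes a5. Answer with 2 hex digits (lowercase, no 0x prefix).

Key hex bytes fe 32 d3 00 44 df 70 4f 82 is 9 bytes > B = 5, so hash it first: H(key) = 67, then zero-pad to 5 bytes: K' = 67 00 00 00 00.
K' ⊕ ipad = 51 36 36 36 36.  K' ⊕ opad = 3b 5c 5c 5c 5c.
Inner input = (K'⊕ipad) ∥ m = 51 36 36 36 36 ∥ a5.
Inner hash: sum = 81+54+54+54+54+165 = 462; mod 256 = 206 → ce.
Outer input = (K'⊕opad) ∥ inner = 3b 5c 5c 5c 5c ∥ ce.
Outer hash (tag): sum = 59+92+92+92+92+206 = 633; mod 256 = 121 → 79.

79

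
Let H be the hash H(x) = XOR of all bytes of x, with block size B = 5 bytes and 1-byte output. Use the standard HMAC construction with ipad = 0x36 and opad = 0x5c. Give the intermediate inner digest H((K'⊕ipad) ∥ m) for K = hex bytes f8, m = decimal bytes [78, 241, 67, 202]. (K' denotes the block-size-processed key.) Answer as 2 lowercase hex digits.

f8

Key hex bytes f8 is 1 byte ≤ B = 5; zero-pad to 5 bytes: K' = f8 00 00 00 00.
K' ⊕ ipad = ce 36 36 36 36.
Inner input = ce 36 36 36 36 ∥ 4e f1 43 ca.
Inner hash: XOR ce⊕36⊕36⊕36⊕36⊕4e⊕f1⊕43⊕ca = f8.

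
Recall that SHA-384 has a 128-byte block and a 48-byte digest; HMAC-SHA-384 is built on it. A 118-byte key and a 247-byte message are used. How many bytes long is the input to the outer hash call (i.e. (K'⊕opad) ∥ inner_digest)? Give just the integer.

176

Key is 118 ≤ 128 bytes, zero-padded: |K'| = 128.
Outer input = (K'⊕opad) ∥ H(inner) → 128 + 48 = 176 bytes.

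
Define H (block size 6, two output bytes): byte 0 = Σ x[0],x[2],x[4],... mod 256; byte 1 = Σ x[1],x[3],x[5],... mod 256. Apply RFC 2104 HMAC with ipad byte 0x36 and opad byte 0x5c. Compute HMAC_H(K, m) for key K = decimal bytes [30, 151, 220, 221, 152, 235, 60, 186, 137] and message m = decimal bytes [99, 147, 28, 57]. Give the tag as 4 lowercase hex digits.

0f64

Key decimal bytes [30, 151, 220, 221, 152, 235, 60, 186, 137] = 1e 97 dc dd 98 eb 3c ba 89 is 9 bytes > B = 6, so hash it first: H(key) = 57 19, then zero-pad to 6 bytes: K' = 57 19 00 00 00 00.
K' ⊕ ipad = 61 2f 36 36 36 36.  K' ⊕ opad = 0b 45 5c 5c 5c 5c.
Inner input = (K'⊕ipad) ∥ m = 61 2f 36 36 36 36 ∥ 63 93 1c 39.
Inner hash: even-index sum = 332 mod 256 = 76; odd-index sum = 359 mod 256 = 103 → 4c 67.
Outer input = (K'⊕opad) ∥ inner = 0b 45 5c 5c 5c 5c ∥ 4c 67.
Outer hash (tag): even-index sum = 271 mod 256 = 15; odd-index sum = 356 mod 256 = 100 → 0f 64.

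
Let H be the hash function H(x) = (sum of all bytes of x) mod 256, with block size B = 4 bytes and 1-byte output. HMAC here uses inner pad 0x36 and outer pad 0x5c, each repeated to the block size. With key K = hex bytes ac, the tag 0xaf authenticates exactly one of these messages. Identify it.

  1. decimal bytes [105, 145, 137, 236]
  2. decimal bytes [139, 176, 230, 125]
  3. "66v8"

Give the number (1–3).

Key hex bytes ac is 1 byte ≤ B = 4; zero-pad to 4 bytes: K' = ac 00 00 00.
K' ⊕ ipad = 9a 36 36 36; K' ⊕ opad = f0 5c 5c 5c.
m1: inner = H(9a 36 36 36 69 91 89 ec) = ab; tag = H(f0 5c 5c 5c ab) = af ← matches
m2: inner = H(9a 36 36 36 8b b0 e6 7d) = da; tag = H(f0 5c 5c 5c da) = de
m3: inner = H(9a 36 36 36 36 36 76 38) = 56; tag = H(f0 5c 5c 5c 56) = 5a

1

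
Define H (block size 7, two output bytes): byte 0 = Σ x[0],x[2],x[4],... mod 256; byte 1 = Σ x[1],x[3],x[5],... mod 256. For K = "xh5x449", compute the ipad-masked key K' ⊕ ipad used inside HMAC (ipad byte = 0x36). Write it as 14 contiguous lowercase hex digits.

4e5e034e02020f

Key "xh5x449" = 78 68 35 78 34 34 39 is exactly B = 7 bytes: K' = 78 68 35 78 34 34 39.
XOR each byte with 0x36: 78⊕36=4e, 68⊕36=5e, 35⊕36=03, 78⊕36=4e, 34⊕36=02, 34⊕36=02, 39⊕36=0f.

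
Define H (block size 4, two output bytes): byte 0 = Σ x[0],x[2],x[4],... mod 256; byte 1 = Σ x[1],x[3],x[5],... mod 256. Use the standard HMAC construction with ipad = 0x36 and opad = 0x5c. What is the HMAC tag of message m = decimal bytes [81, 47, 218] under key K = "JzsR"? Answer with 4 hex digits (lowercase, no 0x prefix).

3113

Key "JzsR" = 4a 7a 73 52 is exactly B = 4 bytes: K' = 4a 7a 73 52.
K' ⊕ ipad = 7c 4c 45 64.  K' ⊕ opad = 16 26 2f 0e.
Inner input = (K'⊕ipad) ∥ m = 7c 4c 45 64 ∥ 51 2f da.
Inner hash: even-index sum = 492 mod 256 = 236; odd-index sum = 223 mod 256 = 223 → ec df.
Outer input = (K'⊕opad) ∥ inner = 16 26 2f 0e ∥ ec df.
Outer hash (tag): even-index sum = 305 mod 256 = 49; odd-index sum = 275 mod 256 = 19 → 31 13.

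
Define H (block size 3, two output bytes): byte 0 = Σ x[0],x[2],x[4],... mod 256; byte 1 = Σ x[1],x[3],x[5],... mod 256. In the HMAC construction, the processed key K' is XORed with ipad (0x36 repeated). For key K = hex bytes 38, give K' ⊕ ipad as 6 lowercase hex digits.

0e3636

Key hex bytes 38 is 1 byte ≤ B = 3; zero-pad to 3 bytes: K' = 38 00 00.
XOR each byte with 0x36: 38⊕36=0e, 00⊕36=36, 00⊕36=36.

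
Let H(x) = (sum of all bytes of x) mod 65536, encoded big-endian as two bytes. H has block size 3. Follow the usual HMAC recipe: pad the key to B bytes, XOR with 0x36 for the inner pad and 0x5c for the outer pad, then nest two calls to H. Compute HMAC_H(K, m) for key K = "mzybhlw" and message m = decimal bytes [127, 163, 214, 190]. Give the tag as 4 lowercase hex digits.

016b

Key "mzybhlw" = 6d 7a 79 62 68 6c 77 is 7 bytes > B = 3, so hash it first: H(key) = 03 0d, then zero-pad to 3 bytes: K' = 03 0d 00.
K' ⊕ ipad = 35 3b 36.  K' ⊕ opad = 5f 51 5c.
Inner input = (K'⊕ipad) ∥ m = 35 3b 36 ∥ 7f a3 d6 be.
Inner hash: sum = 53+59+54+127+163+214+190 = 860 → 03 5c.
Outer input = (K'⊕opad) ∥ inner = 5f 51 5c ∥ 03 5c.
Outer hash (tag): sum = 95+81+92+3+92 = 363 → 01 6b.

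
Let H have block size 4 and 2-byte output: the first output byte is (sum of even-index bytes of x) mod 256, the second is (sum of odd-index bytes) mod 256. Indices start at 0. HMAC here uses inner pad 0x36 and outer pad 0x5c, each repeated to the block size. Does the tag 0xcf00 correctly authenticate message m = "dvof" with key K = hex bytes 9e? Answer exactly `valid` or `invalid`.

valid

Key hex bytes 9e is 1 byte ≤ B = 4; zero-pad to 4 bytes: K' = 9e 00 00 00.
K' ⊕ ipad = a8 36 36 36; K' ⊕ opad = c2 5c 5c 5c.
Inner hash: even-index sum = 433 mod 256 = 177; odd-index sum = 328 mod 256 = 72 → b1 48.
Outer hash (recomputed tag): even-index sum = 463 mod 256 = 207; odd-index sum = 256 mod 256 = 0 → cf 00.
Recomputed tag = cf00; claimed = cf00 → match.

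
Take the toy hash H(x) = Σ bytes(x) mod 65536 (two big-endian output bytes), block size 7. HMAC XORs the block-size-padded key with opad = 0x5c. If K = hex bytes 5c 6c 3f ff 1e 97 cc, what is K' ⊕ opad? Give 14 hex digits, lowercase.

Key hex bytes 5c 6c 3f ff 1e 97 cc is exactly B = 7 bytes: K' = 5c 6c 3f ff 1e 97 cc.
XOR each byte with 0x5c: 5c⊕5c=00, 6c⊕5c=30, 3f⊕5c=63, ff⊕5c=a3, 1e⊕5c=42, 97⊕5c=cb, cc⊕5c=90.

003063a342cb90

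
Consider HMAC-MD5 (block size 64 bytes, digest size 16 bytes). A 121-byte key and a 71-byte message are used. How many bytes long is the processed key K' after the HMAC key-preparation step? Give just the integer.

64

Key is 121 > 64 bytes, so it is hashed to 16 bytes then zero-padded to 64: |K'| = 64.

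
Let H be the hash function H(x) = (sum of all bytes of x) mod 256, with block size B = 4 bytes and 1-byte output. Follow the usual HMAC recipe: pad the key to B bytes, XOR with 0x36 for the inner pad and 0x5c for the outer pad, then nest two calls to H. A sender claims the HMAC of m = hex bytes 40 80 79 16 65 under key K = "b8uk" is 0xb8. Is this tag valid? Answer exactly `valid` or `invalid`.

Key "b8uk" = 62 38 75 6b is exactly B = 4 bytes: K' = 62 38 75 6b.
K' ⊕ ipad = 54 0e 43 5d; K' ⊕ opad = 3e 64 29 37.
Inner hash: sum = 84+14+67+93+64+128+121+22+101 = 694; mod 256 = 182 → b6.
Outer hash (recomputed tag): sum = 62+100+41+55+182 = 440; mod 256 = 184 → b8.
Recomputed tag = b8; claimed = b8 → match.

valid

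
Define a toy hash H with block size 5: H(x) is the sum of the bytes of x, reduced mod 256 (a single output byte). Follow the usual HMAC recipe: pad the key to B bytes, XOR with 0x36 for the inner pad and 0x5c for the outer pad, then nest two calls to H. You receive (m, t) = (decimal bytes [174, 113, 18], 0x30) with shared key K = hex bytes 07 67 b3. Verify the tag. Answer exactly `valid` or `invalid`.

invalid

Key hex bytes 07 67 b3 is 3 bytes ≤ B = 5; zero-pad to 5 bytes: K' = 07 67 b3 00 00.
K' ⊕ ipad = 31 51 85 36 36; K' ⊕ opad = 5b 3b ef 5c 5c.
Inner hash: sum = 49+81+133+54+54+174+113+18 = 676; mod 256 = 164 → a4.
Outer hash (recomputed tag): sum = 91+59+239+92+92+164 = 737; mod 256 = 225 → e1.
Recomputed tag = e1; claimed = 30 → mismatch.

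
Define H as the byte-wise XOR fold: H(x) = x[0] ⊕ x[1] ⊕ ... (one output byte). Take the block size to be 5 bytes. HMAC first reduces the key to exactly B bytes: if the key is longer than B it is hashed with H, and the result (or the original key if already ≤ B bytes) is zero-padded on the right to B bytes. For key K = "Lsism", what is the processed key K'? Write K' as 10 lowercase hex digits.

Key "Lsism" = 4c 73 69 73 6d is exactly B = 5 bytes: K' = 4c 73 69 73 6d.

4c7369736d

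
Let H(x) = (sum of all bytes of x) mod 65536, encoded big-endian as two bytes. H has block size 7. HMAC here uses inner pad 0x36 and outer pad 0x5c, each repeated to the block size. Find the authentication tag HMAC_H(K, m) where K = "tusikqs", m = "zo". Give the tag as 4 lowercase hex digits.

0245

Key "tusikqs" = 74 75 73 69 6b 71 73 is exactly B = 7 bytes: K' = 74 75 73 69 6b 71 73.
K' ⊕ ipad = 42 43 45 5f 5d 47 45.  K' ⊕ opad = 28 29 2f 35 37 2d 2f.
Inner input = (K'⊕ipad) ∥ m = 42 43 45 5f 5d 47 45 ∥ 7a 6f.
Inner hash: sum = 66+67+69+95+93+71+69+122+111 = 763 → 02 fb.
Outer input = (K'⊕opad) ∥ inner = 28 29 2f 35 37 2d 2f ∥ 02 fb.
Outer hash (tag): sum = 40+41+47+53+55+45+47+2+251 = 581 → 02 45.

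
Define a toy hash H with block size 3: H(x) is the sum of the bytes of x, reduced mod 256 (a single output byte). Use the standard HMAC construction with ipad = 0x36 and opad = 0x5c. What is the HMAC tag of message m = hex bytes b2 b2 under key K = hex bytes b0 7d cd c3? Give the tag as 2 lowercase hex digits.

Key hex bytes b0 7d cd c3 is 4 bytes > B = 3, so hash it first: H(key) = bd, then zero-pad to 3 bytes: K' = bd 00 00.
K' ⊕ ipad = 8b 36 36.  K' ⊕ opad = e1 5c 5c.
Inner input = (K'⊕ipad) ∥ m = 8b 36 36 ∥ b2 b2.
Inner hash: sum = 139+54+54+178+178 = 603; mod 256 = 91 → 5b.
Outer input = (K'⊕opad) ∥ inner = e1 5c 5c ∥ 5b.
Outer hash (tag): sum = 225+92+92+91 = 500; mod 256 = 244 → f4.

f4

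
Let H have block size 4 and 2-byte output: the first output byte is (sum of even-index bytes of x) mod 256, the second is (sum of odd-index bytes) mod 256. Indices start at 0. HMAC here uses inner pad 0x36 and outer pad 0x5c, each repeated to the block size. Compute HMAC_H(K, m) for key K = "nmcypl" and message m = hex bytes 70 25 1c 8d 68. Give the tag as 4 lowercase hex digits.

Key "nmcypl" = 6e 6d 63 79 70 6c is 6 bytes > B = 4, so hash it first: H(key) = 41 52, then zero-pad to 4 bytes: K' = 41 52 00 00.
K' ⊕ ipad = 77 64 36 36.  K' ⊕ opad = 1d 0e 5c 5c.
Inner input = (K'⊕ipad) ∥ m = 77 64 36 36 ∥ 70 25 1c 8d 68.
Inner hash: even-index sum = 417 mod 256 = 161; odd-index sum = 332 mod 256 = 76 → a1 4c.
Outer input = (K'⊕opad) ∥ inner = 1d 0e 5c 5c ∥ a1 4c.
Outer hash (tag): even-index sum = 282 mod 256 = 26; odd-index sum = 182 mod 256 = 182 → 1a b6.

1ab6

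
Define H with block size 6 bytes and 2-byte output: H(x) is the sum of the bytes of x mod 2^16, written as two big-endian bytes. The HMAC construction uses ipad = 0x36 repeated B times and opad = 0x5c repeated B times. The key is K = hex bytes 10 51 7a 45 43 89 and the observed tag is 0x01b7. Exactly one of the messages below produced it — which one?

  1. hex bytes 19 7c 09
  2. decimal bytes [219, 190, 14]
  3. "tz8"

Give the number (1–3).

2

Key hex bytes 10 51 7a 45 43 89 is exactly B = 6 bytes: K' = 10 51 7a 45 43 89.
K' ⊕ ipad = 26 67 4c 73 75 bf; K' ⊕ opad = 4c 0d 26 19 1f d5.
m1: inner = H(26 67 4c 73 75 bf 19 7c 09) = 03 1e; tag = H(4c 0d 26 19 1f d5 03 1e) = 01ad
m2: inner = H(26 67 4c 73 75 bf db be 0e) = 04 27; tag = H(4c 0d 26 19 1f d5 04 27) = 01b7 ← matches
m3: inner = H(26 67 4c 73 75 bf 74 7a 38) = 03 a6; tag = H(4c 0d 26 19 1f d5 03 a6) = 0235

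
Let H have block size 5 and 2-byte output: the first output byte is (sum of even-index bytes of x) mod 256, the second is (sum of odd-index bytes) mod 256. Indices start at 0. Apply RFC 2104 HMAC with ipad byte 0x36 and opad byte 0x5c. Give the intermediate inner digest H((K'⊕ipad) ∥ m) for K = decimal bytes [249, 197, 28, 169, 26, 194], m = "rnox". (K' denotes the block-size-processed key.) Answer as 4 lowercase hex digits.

6b1d

Key decimal bytes [249, 197, 28, 169, 26, 194] = f9 c5 1c a9 1a c2 is 6 bytes > B = 5, so hash it first: H(key) = 2f 30, then zero-pad to 5 bytes: K' = 2f 30 00 00 00.
K' ⊕ ipad = 19 06 36 36 36.
Inner input = 19 06 36 36 36 ∥ 72 6e 6f 78.
Inner hash: even-index sum = 363 mod 256 = 107; odd-index sum = 285 mod 256 = 29 → 6b 1d.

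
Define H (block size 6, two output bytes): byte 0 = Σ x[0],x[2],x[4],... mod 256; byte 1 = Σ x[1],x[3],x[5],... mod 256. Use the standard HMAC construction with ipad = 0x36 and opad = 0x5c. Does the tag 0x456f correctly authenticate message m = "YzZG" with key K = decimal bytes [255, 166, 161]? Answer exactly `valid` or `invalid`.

valid

Key decimal bytes [255, 166, 161] = ff a6 a1 is 3 bytes ≤ B = 6; zero-pad to 6 bytes: K' = ff a6 a1 00 00 00.
K' ⊕ ipad = c9 90 97 36 36 36; K' ⊕ opad = a3 fa fd 5c 5c 5c.
Inner hash: even-index sum = 585 mod 256 = 73; odd-index sum = 445 mod 256 = 189 → 49 bd.
Outer hash (recomputed tag): even-index sum = 581 mod 256 = 69; odd-index sum = 623 mod 256 = 111 → 45 6f.
Recomputed tag = 456f; claimed = 456f → match.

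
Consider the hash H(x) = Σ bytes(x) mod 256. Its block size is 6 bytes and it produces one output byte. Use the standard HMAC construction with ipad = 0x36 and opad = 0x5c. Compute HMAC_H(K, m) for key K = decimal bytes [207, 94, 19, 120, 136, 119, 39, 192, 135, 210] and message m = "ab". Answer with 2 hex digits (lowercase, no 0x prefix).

Key decimal bytes [207, 94, 19, 120, 136, 119, 39, 192, 135, 210] = cf 5e 13 78 88 77 27 c0 87 d2 is 10 bytes > B = 6, so hash it first: H(key) = f7, then zero-pad to 6 bytes: K' = f7 00 00 00 00 00.
K' ⊕ ipad = c1 36 36 36 36 36.  K' ⊕ opad = ab 5c 5c 5c 5c 5c.
Inner input = (K'⊕ipad) ∥ m = c1 36 36 36 36 36 ∥ 61 62.
Inner hash: sum = 193+54+54+54+54+54+97+98 = 658; mod 256 = 146 → 92.
Outer input = (K'⊕opad) ∥ inner = ab 5c 5c 5c 5c 5c ∥ 92.
Outer hash (tag): sum = 171+92+92+92+92+92+146 = 777; mod 256 = 9 → 09.

09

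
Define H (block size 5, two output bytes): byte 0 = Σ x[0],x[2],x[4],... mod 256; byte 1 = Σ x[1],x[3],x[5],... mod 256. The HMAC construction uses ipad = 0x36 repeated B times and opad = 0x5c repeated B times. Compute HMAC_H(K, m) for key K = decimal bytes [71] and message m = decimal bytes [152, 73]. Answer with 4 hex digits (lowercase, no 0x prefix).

Key decimal bytes [71] = 47 is 1 byte ≤ B = 5; zero-pad to 5 bytes: K' = 47 00 00 00 00.
K' ⊕ ipad = 71 36 36 36 36.  K' ⊕ opad = 1b 5c 5c 5c 5c.
Inner input = (K'⊕ipad) ∥ m = 71 36 36 36 36 ∥ 98 49.
Inner hash: even-index sum = 294 mod 256 = 38; odd-index sum = 260 mod 256 = 4 → 26 04.
Outer input = (K'⊕opad) ∥ inner = 1b 5c 5c 5c 5c ∥ 26 04.
Outer hash (tag): even-index sum = 215 mod 256 = 215; odd-index sum = 222 mod 256 = 222 → d7 de.

d7de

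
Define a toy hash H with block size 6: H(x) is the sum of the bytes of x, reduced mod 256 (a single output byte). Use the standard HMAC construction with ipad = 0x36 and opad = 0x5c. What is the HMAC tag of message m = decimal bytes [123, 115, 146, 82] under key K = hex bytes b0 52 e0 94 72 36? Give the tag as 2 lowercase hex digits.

8e

Key hex bytes b0 52 e0 94 72 36 is exactly B = 6 bytes: K' = b0 52 e0 94 72 36.
K' ⊕ ipad = 86 64 d6 a2 44 00.  K' ⊕ opad = ec 0e bc c8 2e 6a.
Inner input = (K'⊕ipad) ∥ m = 86 64 d6 a2 44 00 ∥ 7b 73 92 52.
Inner hash: sum = 134+100+214+162+68+0+123+115+146+82 = 1144; mod 256 = 120 → 78.
Outer input = (K'⊕opad) ∥ inner = ec 0e bc c8 2e 6a ∥ 78.
Outer hash (tag): sum = 236+14+188+200+46+106+120 = 910; mod 256 = 142 → 8e.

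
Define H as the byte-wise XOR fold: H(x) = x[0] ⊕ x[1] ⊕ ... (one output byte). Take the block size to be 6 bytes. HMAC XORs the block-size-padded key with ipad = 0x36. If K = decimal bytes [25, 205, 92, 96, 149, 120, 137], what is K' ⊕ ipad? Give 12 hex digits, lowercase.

ba3636363636

Key decimal bytes [25, 205, 92, 96, 149, 120, 137] = 19 cd 5c 60 95 78 89 is 7 bytes > B = 6, so hash it first: H(key) = 8c, then zero-pad to 6 bytes: K' = 8c 00 00 00 00 00.
XOR each byte with 0x36: 8c⊕36=ba, 00⊕36=36, 00⊕36=36, 00⊕36=36, 00⊕36=36, 00⊕36=36.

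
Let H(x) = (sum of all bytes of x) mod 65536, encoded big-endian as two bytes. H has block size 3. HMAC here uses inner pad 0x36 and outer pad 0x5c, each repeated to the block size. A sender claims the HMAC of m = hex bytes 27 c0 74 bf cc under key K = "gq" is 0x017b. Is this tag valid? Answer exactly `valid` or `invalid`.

Key "gq" = 67 71 is 2 bytes ≤ B = 3; zero-pad to 3 bytes: K' = 67 71 00.
K' ⊕ ipad = 51 47 36; K' ⊕ opad = 3b 2d 5c.
Inner hash: sum = 81+71+54+39+192+116+191+204 = 948 → 03 b4.
Outer hash (recomputed tag): sum = 59+45+92+3+180 = 379 → 01 7b.
Recomputed tag = 017b; claimed = 017b → match.

valid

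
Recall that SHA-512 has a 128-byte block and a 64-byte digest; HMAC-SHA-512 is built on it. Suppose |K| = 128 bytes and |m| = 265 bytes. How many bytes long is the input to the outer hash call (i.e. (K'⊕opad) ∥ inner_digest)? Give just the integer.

Key is 128 ≤ 128 bytes, zero-padded: |K'| = 128.
Outer input = (K'⊕opad) ∥ H(inner) → 128 + 64 = 192 bytes.

192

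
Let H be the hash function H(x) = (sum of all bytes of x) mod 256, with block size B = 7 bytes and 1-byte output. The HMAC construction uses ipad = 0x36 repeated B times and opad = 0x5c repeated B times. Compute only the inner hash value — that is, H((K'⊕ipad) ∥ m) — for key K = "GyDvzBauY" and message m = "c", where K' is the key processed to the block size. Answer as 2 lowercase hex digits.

Key "GyDvzBauY" = 47 79 44 76 7a 42 61 75 59 is 9 bytes > B = 7, so hash it first: H(key) = 65, then zero-pad to 7 bytes: K' = 65 00 00 00 00 00 00.
K' ⊕ ipad = 53 36 36 36 36 36 36.
Inner input = 53 36 36 36 36 36 36 ∥ 63.
Inner hash: sum = 83+54+54+54+54+54+54+99 = 506; mod 256 = 250 → fa.

fa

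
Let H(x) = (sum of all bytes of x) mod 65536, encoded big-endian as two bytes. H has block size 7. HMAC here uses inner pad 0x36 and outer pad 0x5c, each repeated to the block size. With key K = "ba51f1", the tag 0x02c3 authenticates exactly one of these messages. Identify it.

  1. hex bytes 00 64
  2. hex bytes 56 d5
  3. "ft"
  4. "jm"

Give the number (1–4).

Key "ba51f1" = 62 61 35 31 66 31 is 6 bytes ≤ B = 7; zero-pad to 7 bytes: K' = 62 61 35 31 66 31 00.
K' ⊕ ipad = 54 57 03 07 50 07 36; K' ⊕ opad = 3e 3d 69 6d 3a 6d 5c.
m1: inner = H(54 57 03 07 50 07 36 00 64) = 01 a6; tag = H(3e 3d 69 6d 3a 6d 5c 01 a6) = 02fb
m2: inner = H(54 57 03 07 50 07 36 56 d5) = 02 6d; tag = H(3e 3d 69 6d 3a 6d 5c 02 6d) = 02c3 ← matches
m3: inner = H(54 57 03 07 50 07 36 66 74) = 02 1c; tag = H(3e 3d 69 6d 3a 6d 5c 02 1c) = 0272
m4: inner = H(54 57 03 07 50 07 36 6a 6d) = 02 19; tag = H(3e 3d 69 6d 3a 6d 5c 02 19) = 026f

2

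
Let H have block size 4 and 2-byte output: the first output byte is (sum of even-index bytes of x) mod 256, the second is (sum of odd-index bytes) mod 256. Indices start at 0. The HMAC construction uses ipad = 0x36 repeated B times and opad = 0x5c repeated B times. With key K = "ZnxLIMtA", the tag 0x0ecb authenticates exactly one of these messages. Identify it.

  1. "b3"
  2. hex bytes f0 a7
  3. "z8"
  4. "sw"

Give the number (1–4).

2

Key "ZnxLIMtA" = 5a 6e 78 4c 49 4d 74 41 is 8 bytes > B = 4, so hash it first: H(key) = 8f 48, then zero-pad to 4 bytes: K' = 8f 48 00 00.
K' ⊕ ipad = b9 7e 36 36; K' ⊕ opad = d3 14 5c 5c.
m1: inner = H(b9 7e 36 36 62 33) = 51 e7; tag = H(d3 14 5c 5c 51 e7) = 8057
m2: inner = H(b9 7e 36 36 f0 a7) = df 5b; tag = H(d3 14 5c 5c df 5b) = 0ecb ← matches
m3: inner = H(b9 7e 36 36 7a 38) = 69 ec; tag = H(d3 14 5c 5c 69 ec) = 985c
m4: inner = H(b9 7e 36 36 73 77) = 62 2b; tag = H(d3 14 5c 5c 62 2b) = 919b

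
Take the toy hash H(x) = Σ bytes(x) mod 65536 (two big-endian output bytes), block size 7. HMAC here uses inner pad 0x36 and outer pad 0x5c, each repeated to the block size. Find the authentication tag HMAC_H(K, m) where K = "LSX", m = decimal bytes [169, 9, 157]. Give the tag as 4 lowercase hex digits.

020a

Key "LSX" = 4c 53 58 is 3 bytes ≤ B = 7; zero-pad to 7 bytes: K' = 4c 53 58 00 00 00 00.
K' ⊕ ipad = 7a 65 6e 36 36 36 36.  K' ⊕ opad = 10 0f 04 5c 5c 5c 5c.
Inner input = (K'⊕ipad) ∥ m = 7a 65 6e 36 36 36 36 ∥ a9 09 9d.
Inner hash: sum = 122+101+110+54+54+54+54+169+9+157 = 884 → 03 74.
Outer input = (K'⊕opad) ∥ inner = 10 0f 04 5c 5c 5c 5c ∥ 03 74.
Outer hash (tag): sum = 16+15+4+92+92+92+92+3+116 = 522 → 02 0a.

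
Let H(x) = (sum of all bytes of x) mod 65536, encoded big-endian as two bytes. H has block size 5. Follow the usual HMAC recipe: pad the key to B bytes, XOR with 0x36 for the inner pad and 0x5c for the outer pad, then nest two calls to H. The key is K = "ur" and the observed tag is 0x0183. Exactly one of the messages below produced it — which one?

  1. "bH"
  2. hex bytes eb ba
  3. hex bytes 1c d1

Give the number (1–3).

3

Key "ur" = 75 72 is 2 bytes ≤ B = 5; zero-pad to 5 bytes: K' = 75 72 00 00 00.
K' ⊕ ipad = 43 44 36 36 36; K' ⊕ opad = 29 2e 5c 5c 5c.
m1: inner = H(43 44 36 36 36 62 48) = 01 d3; tag = H(29 2e 5c 5c 5c 01 d3) = 023f
m2: inner = H(43 44 36 36 36 eb ba) = 02 ce; tag = H(29 2e 5c 5c 5c 02 ce) = 023b
m3: inner = H(43 44 36 36 36 1c d1) = 02 16; tag = H(29 2e 5c 5c 5c 02 16) = 0183 ← matches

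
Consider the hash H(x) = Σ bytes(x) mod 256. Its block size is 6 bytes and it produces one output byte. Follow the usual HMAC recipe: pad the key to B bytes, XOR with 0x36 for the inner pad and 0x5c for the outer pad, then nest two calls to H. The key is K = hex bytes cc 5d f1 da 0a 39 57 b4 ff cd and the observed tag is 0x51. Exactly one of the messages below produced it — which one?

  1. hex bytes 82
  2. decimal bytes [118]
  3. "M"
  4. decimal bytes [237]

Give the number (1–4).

4

Key hex bytes cc 5d f1 da 0a 39 57 b4 ff cd is 10 bytes > B = 6, so hash it first: H(key) = 0e, then zero-pad to 6 bytes: K' = 0e 00 00 00 00 00.
K' ⊕ ipad = 38 36 36 36 36 36; K' ⊕ opad = 52 5c 5c 5c 5c 5c.
m1: inner = H(38 36 36 36 36 36 82) = c8; tag = H(52 5c 5c 5c 5c 5c c8) = e6
m2: inner = H(38 36 36 36 36 36 76) = bc; tag = H(52 5c 5c 5c 5c 5c bc) = da
m3: inner = H(38 36 36 36 36 36 4d) = 93; tag = H(52 5c 5c 5c 5c 5c 93) = b1
m4: inner = H(38 36 36 36 36 36 ed) = 33; tag = H(52 5c 5c 5c 5c 5c 33) = 51 ← matches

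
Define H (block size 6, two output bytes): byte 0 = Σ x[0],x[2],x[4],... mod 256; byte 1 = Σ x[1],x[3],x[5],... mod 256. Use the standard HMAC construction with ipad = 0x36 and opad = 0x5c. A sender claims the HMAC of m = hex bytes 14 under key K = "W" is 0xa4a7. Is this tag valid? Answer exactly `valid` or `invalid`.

invalid

Key "W" = 57 is 1 byte ≤ B = 6; zero-pad to 6 bytes: K' = 57 00 00 00 00 00.
K' ⊕ ipad = 61 36 36 36 36 36; K' ⊕ opad = 0b 5c 5c 5c 5c 5c.
Inner hash: even-index sum = 225 mod 256 = 225; odd-index sum = 162 mod 256 = 162 → e1 a2.
Outer hash (recomputed tag): even-index sum = 420 mod 256 = 164; odd-index sum = 438 mod 256 = 182 → a4 b6.
Recomputed tag = a4b6; claimed = a4a7 → mismatch.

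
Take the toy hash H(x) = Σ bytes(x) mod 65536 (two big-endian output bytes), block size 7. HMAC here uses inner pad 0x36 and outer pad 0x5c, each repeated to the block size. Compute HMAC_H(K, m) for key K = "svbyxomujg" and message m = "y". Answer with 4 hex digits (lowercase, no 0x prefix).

Key "svbyxomujg" = 73 76 62 79 78 6f 6d 75 6a 67 is 10 bytes > B = 7, so hash it first: H(key) = 04 5e, then zero-pad to 7 bytes: K' = 04 5e 00 00 00 00 00.
K' ⊕ ipad = 32 68 36 36 36 36 36.  K' ⊕ opad = 58 02 5c 5c 5c 5c 5c.
Inner input = (K'⊕ipad) ∥ m = 32 68 36 36 36 36 36 ∥ 79.
Inner hash: sum = 50+104+54+54+54+54+54+121 = 545 → 02 21.
Outer input = (K'⊕opad) ∥ inner = 58 02 5c 5c 5c 5c 5c ∥ 02 21.
Outer hash (tag): sum = 88+2+92+92+92+92+92+2+33 = 585 → 02 49.

0249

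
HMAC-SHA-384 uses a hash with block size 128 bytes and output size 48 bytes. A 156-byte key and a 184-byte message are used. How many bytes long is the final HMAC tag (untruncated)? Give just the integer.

The tag is one SHA-384 digest: 48 bytes.

48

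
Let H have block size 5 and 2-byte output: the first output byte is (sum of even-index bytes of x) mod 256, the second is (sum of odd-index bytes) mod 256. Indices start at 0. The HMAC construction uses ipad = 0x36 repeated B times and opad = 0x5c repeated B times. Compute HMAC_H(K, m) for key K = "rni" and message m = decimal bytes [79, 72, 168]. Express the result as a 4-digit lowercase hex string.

Key "rni" = 72 6e 69 is 3 bytes ≤ B = 5; zero-pad to 5 bytes: K' = 72 6e 69 00 00.
K' ⊕ ipad = 44 58 5f 36 36.  K' ⊕ opad = 2e 32 35 5c 5c.
Inner input = (K'⊕ipad) ∥ m = 44 58 5f 36 36 ∥ 4f 48 a8.
Inner hash: even-index sum = 289 mod 256 = 33; odd-index sum = 389 mod 256 = 133 → 21 85.
Outer input = (K'⊕opad) ∥ inner = 2e 32 35 5c 5c ∥ 21 85.
Outer hash (tag): even-index sum = 324 mod 256 = 68; odd-index sum = 175 mod 256 = 175 → 44 af.

44af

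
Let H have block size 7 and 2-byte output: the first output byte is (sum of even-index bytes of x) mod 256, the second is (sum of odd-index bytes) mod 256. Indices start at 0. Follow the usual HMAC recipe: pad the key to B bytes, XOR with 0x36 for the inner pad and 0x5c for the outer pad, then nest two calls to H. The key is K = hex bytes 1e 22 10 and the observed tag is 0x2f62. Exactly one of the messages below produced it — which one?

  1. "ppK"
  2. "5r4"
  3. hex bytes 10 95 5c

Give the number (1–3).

2

Key hex bytes 1e 22 10 is 3 bytes ≤ B = 7; zero-pad to 7 bytes: K' = 1e 22 10 00 00 00 00.
K' ⊕ ipad = 28 14 26 36 36 36 36; K' ⊕ opad = 42 7e 4c 5c 5c 5c 5c.
m1: inner = H(28 14 26 36 36 36 36 70 70 4b) = 2a 3b; tag = H(42 7e 4c 5c 5c 5c 5c 2a 3b) = 8160
m2: inner = H(28 14 26 36 36 36 36 35 72 34) = 2c e9; tag = H(42 7e 4c 5c 5c 5c 5c 2c e9) = 2f62 ← matches
m3: inner = H(28 14 26 36 36 36 36 10 95 5c) = 4f ec; tag = H(42 7e 4c 5c 5c 5c 5c 4f ec) = 3285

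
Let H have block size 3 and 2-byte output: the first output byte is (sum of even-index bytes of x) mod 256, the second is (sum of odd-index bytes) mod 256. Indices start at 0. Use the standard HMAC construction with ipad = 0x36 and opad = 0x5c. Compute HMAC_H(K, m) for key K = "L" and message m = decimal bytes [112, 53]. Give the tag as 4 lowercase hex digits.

Key "L" = 4c is 1 byte ≤ B = 3; zero-pad to 3 bytes: K' = 4c 00 00.
K' ⊕ ipad = 7a 36 36.  K' ⊕ opad = 10 5c 5c.
Inner input = (K'⊕ipad) ∥ m = 7a 36 36 ∥ 70 35.
Inner hash: even-index sum = 229 mod 256 = 229; odd-index sum = 166 mod 256 = 166 → e5 a6.
Outer input = (K'⊕opad) ∥ inner = 10 5c 5c ∥ e5 a6.
Outer hash (tag): even-index sum = 274 mod 256 = 18; odd-index sum = 321 mod 256 = 65 → 12 41.

1241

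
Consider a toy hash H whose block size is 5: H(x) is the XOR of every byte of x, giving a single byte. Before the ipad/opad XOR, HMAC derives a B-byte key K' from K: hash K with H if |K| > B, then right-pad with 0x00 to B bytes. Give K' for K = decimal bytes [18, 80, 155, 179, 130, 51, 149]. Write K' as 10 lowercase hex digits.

4e00000000

|K| = 7 > B = 5, so first hash the key.
H(K): XOR 12⊕50⊕9b⊕b3⊕82⊕33⊕95 = 4e.
Zero-pad H(K) = 4e to 5 bytes: K' = 4e 00 00 00 00.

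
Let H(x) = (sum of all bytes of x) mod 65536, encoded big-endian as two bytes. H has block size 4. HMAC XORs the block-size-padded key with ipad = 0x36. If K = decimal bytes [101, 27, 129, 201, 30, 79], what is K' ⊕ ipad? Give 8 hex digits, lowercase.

Key decimal bytes [101, 27, 129, 201, 30, 79] = 65 1b 81 c9 1e 4f is 6 bytes > B = 4, so hash it first: H(key) = 02 37, then zero-pad to 4 bytes: K' = 02 37 00 00.
XOR each byte with 0x36: 02⊕36=34, 37⊕36=01, 00⊕36=36, 00⊕36=36.

34013636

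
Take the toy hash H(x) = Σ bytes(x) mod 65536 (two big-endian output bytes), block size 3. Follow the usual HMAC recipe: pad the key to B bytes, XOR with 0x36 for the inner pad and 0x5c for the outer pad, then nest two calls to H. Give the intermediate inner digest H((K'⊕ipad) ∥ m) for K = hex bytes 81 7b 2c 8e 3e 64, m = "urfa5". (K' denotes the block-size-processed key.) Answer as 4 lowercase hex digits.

Key hex bytes 81 7b 2c 8e 3e 64 is 6 bytes > B = 3, so hash it first: H(key) = 02 58, then zero-pad to 3 bytes: K' = 02 58 00.
K' ⊕ ipad = 34 6e 36.
Inner input = 34 6e 36 ∥ 75 72 66 61 35.
Inner hash: sum = 52+110+54+117+114+102+97+53 = 699 → 02 bb.

02bb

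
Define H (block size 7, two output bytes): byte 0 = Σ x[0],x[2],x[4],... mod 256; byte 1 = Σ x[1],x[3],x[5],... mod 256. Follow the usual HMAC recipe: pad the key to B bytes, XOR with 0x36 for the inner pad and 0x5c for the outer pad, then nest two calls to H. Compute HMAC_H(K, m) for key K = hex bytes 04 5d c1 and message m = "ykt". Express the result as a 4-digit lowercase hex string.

Key hex bytes 04 5d c1 is 3 bytes ≤ B = 7; zero-pad to 7 bytes: K' = 04 5d c1 00 00 00 00.
K' ⊕ ipad = 32 6b f7 36 36 36 36.  K' ⊕ opad = 58 01 9d 5c 5c 5c 5c.
Inner input = (K'⊕ipad) ∥ m = 32 6b f7 36 36 36 36 ∥ 79 6b 74.
Inner hash: even-index sum = 512 mod 256 = 0; odd-index sum = 452 mod 256 = 196 → 00 c4.
Outer input = (K'⊕opad) ∥ inner = 58 01 9d 5c 5c 5c 5c ∥ 00 c4.
Outer hash (tag): even-index sum = 625 mod 256 = 113; odd-index sum = 185 mod 256 = 185 → 71 b9.

71b9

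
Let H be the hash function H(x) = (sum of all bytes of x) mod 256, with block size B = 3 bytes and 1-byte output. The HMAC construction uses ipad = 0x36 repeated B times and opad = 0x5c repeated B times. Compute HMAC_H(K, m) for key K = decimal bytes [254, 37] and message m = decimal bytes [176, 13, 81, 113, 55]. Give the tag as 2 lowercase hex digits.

3e

Key decimal bytes [254, 37] = fe 25 is 2 bytes ≤ B = 3; zero-pad to 3 bytes: K' = fe 25 00.
K' ⊕ ipad = c8 13 36.  K' ⊕ opad = a2 79 5c.
Inner input = (K'⊕ipad) ∥ m = c8 13 36 ∥ b0 0d 51 71 37.
Inner hash: sum = 200+19+54+176+13+81+113+55 = 711; mod 256 = 199 → c7.
Outer input = (K'⊕opad) ∥ inner = a2 79 5c ∥ c7.
Outer hash (tag): sum = 162+121+92+199 = 574; mod 256 = 62 → 3e.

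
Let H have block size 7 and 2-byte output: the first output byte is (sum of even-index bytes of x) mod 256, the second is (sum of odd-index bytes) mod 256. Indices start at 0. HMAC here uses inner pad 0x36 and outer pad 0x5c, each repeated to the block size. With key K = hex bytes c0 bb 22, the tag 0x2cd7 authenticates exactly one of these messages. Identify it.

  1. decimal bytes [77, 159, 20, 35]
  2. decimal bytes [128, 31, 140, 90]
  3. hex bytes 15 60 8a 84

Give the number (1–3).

1

Key hex bytes c0 bb 22 is 3 bytes ≤ B = 7; zero-pad to 7 bytes: K' = c0 bb 22 00 00 00 00.
K' ⊕ ipad = f6 8d 14 36 36 36 36; K' ⊕ opad = 9c e7 7e 5c 5c 5c 5c.
m1: inner = H(f6 8d 14 36 36 36 36 4d 9f 14 23) = 38 5a; tag = H(9c e7 7e 5c 5c 5c 5c 38 5a) = 2cd7 ← matches
m2: inner = H(f6 8d 14 36 36 36 36 80 1f 8c 5a) = ef 05; tag = H(9c e7 7e 5c 5c 5c 5c ef 05) = d78e
m3: inner = H(f6 8d 14 36 36 36 36 15 60 8a 84) = 5a 98; tag = H(9c e7 7e 5c 5c 5c 5c 5a 98) = 6af9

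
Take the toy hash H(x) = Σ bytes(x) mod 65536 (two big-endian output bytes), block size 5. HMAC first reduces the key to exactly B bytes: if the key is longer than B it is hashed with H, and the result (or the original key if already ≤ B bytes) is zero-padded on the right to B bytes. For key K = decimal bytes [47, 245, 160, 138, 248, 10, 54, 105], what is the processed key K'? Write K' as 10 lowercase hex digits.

|K| = 8 > B = 5, so first hash the key.
H(K): sum = 47+245+160+138+248+10+54+105 = 1007 → 03 ef.
Zero-pad H(K) = 03 ef to 5 bytes: K' = 03 ef 00 00 00.

03ef000000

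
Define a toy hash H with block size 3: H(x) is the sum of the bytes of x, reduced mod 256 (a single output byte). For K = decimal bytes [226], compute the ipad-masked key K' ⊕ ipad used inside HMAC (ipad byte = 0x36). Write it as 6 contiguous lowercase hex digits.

d43636

Key decimal bytes [226] = e2 is 1 byte ≤ B = 3; zero-pad to 3 bytes: K' = e2 00 00.
XOR each byte with 0x36: e2⊕36=d4, 00⊕36=36, 00⊕36=36.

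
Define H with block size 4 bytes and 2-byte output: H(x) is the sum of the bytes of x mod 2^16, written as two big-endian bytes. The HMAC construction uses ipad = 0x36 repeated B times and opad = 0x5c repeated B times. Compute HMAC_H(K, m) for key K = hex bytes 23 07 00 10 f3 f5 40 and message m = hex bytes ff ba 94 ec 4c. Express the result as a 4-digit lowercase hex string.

01d1

Key hex bytes 23 07 00 10 f3 f5 40 is 7 bytes > B = 4, so hash it first: H(key) = 02 62, then zero-pad to 4 bytes: K' = 02 62 00 00.
K' ⊕ ipad = 34 54 36 36.  K' ⊕ opad = 5e 3e 5c 5c.
Inner input = (K'⊕ipad) ∥ m = 34 54 36 36 ∥ ff ba 94 ec 4c.
Inner hash: sum = 52+84+54+54+255+186+148+236+76 = 1145 → 04 79.
Outer input = (K'⊕opad) ∥ inner = 5e 3e 5c 5c ∥ 04 79.
Outer hash (tag): sum = 94+62+92+92+4+121 = 465 → 01 d1.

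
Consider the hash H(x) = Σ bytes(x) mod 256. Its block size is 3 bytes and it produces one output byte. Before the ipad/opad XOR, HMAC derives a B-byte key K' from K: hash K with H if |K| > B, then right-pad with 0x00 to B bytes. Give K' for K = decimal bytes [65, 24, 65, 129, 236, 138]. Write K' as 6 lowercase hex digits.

910000

|K| = 6 > B = 3, so first hash the key.
H(K): sum = 65+24+65+129+236+138 = 657; mod 256 = 145 → 91.
Zero-pad H(K) = 91 to 3 bytes: K' = 91 00 00.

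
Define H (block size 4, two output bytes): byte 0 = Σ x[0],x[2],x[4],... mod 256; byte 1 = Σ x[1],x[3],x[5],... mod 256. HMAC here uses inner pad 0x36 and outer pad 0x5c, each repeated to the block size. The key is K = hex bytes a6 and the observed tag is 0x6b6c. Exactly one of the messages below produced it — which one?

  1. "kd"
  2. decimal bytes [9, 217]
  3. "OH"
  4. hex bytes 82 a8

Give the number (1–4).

Key hex bytes a6 is 1 byte ≤ B = 4; zero-pad to 4 bytes: K' = a6 00 00 00.
K' ⊕ ipad = 90 36 36 36; K' ⊕ opad = fa 5c 5c 5c.
m1: inner = H(90 36 36 36 6b 64) = 31 d0; tag = H(fa 5c 5c 5c 31 d0) = 8788
m2: inner = H(90 36 36 36 09 d9) = cf 45; tag = H(fa 5c 5c 5c cf 45) = 25fd
m3: inner = H(90 36 36 36 4f 48) = 15 b4; tag = H(fa 5c 5c 5c 15 b4) = 6b6c ← matches
m4: inner = H(90 36 36 36 82 a8) = 48 14; tag = H(fa 5c 5c 5c 48 14) = 9ecc

3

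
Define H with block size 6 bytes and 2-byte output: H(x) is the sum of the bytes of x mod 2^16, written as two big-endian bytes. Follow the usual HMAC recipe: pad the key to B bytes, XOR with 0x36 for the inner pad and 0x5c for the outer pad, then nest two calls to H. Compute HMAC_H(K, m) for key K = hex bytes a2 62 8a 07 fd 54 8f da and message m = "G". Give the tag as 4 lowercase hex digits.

02a6

Key hex bytes a2 62 8a 07 fd 54 8f da is 8 bytes > B = 6, so hash it first: H(key) = 04 4f, then zero-pad to 6 bytes: K' = 04 4f 00 00 00 00.
K' ⊕ ipad = 32 79 36 36 36 36.  K' ⊕ opad = 58 13 5c 5c 5c 5c.
Inner input = (K'⊕ipad) ∥ m = 32 79 36 36 36 36 ∥ 47.
Inner hash: sum = 50+121+54+54+54+54+71 = 458 → 01 ca.
Outer input = (K'⊕opad) ∥ inner = 58 13 5c 5c 5c 5c ∥ 01 ca.
Outer hash (tag): sum = 88+19+92+92+92+92+1+202 = 678 → 02 a6.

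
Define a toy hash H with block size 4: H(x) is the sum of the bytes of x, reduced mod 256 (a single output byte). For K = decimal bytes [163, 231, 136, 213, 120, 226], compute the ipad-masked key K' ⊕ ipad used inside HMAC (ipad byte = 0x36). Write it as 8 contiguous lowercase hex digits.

77363636

Key decimal bytes [163, 231, 136, 213, 120, 226] = a3 e7 88 d5 78 e2 is 6 bytes > B = 4, so hash it first: H(key) = 41, then zero-pad to 4 bytes: K' = 41 00 00 00.
XOR each byte with 0x36: 41⊕36=77, 00⊕36=36, 00⊕36=36, 00⊕36=36.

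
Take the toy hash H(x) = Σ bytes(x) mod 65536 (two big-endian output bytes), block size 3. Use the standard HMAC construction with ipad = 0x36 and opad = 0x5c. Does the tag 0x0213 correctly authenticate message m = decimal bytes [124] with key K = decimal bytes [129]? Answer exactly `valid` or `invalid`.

invalid

Key decimal bytes [129] = 81 is 1 byte ≤ B = 3; zero-pad to 3 bytes: K' = 81 00 00.
K' ⊕ ipad = b7 36 36; K' ⊕ opad = dd 5c 5c.
Inner hash: sum = 183+54+54+124 = 415 → 01 9f.
Outer hash (recomputed tag): sum = 221+92+92+1+159 = 565 → 02 35.
Recomputed tag = 0235; claimed = 0213 → mismatch.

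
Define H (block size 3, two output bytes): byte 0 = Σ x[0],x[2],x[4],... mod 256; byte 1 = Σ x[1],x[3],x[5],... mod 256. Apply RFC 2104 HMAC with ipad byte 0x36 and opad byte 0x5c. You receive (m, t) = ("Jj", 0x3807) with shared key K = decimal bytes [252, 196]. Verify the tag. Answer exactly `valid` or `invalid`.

invalid

Key decimal bytes [252, 196] = fc c4 is 2 bytes ≤ B = 3; zero-pad to 3 bytes: K' = fc c4 00.
K' ⊕ ipad = ca f2 36; K' ⊕ opad = a0 98 5c.
Inner hash: even-index sum = 362 mod 256 = 106; odd-index sum = 316 mod 256 = 60 → 6a 3c.
Outer hash (recomputed tag): even-index sum = 312 mod 256 = 56; odd-index sum = 258 mod 256 = 2 → 38 02.
Recomputed tag = 3802; claimed = 3807 → mismatch.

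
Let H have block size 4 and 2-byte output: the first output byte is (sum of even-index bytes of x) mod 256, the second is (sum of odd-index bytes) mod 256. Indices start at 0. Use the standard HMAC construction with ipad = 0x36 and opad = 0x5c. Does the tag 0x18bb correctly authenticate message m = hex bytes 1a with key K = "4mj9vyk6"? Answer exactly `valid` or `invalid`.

Key "4mj9vyk6" = 34 6d 6a 39 76 79 6b 36 is 8 bytes > B = 4, so hash it first: H(key) = 7f 55, then zero-pad to 4 bytes: K' = 7f 55 00 00.
K' ⊕ ipad = 49 63 36 36; K' ⊕ opad = 23 09 5c 5c.
Inner hash: even-index sum = 153 mod 256 = 153; odd-index sum = 153 mod 256 = 153 → 99 99.
Outer hash (recomputed tag): even-index sum = 280 mod 256 = 24; odd-index sum = 254 mod 256 = 254 → 18 fe.
Recomputed tag = 18fe; claimed = 18bb → mismatch.

invalid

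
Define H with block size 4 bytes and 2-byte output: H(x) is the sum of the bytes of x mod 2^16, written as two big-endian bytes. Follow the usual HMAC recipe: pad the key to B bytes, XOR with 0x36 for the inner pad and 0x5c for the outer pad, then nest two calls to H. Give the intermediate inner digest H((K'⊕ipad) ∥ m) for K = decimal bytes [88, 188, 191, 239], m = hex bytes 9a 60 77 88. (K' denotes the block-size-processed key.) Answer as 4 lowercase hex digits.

0453

Key decimal bytes [88, 188, 191, 239] = 58 bc bf ef is exactly B = 4 bytes: K' = 58 bc bf ef.
K' ⊕ ipad = 6e 8a 89 d9.
Inner input = 6e 8a 89 d9 ∥ 9a 60 77 88.
Inner hash: sum = 110+138+137+217+154+96+119+136 = 1107 → 04 53.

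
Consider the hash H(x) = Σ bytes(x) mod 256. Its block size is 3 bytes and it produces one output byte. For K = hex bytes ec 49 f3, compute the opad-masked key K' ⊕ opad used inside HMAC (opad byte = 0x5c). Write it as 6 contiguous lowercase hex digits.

Key hex bytes ec 49 f3 is exactly B = 3 bytes: K' = ec 49 f3.
XOR each byte with 0x5c: ec⊕5c=b0, 49⊕5c=15, f3⊕5c=af.

b015af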